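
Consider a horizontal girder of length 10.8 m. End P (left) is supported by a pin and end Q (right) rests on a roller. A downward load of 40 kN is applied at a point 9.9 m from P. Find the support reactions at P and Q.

ΣM about P: Q_y·10.8 − 40·9.9 = 0 → Q_y = 396/10.8 = 36.6667 ≈ 36.67 kN.
ΣF_y = 0: P_y + 36.6667 − 40 = 0 → P_y = 3.333 kN.
ΣF_x = 0: no horizontal applied forces, so P_x = 0.

P_x = 0, P_y = 3.333 kN, Q_y = 36.67 kN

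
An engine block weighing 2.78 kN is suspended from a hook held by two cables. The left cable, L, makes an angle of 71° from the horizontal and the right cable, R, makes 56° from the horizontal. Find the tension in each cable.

T_L = 1.947 kN, T_R = 1.133 kN

ΣF_x = 0: −T_L·cos71° + T_R·cos56° = 0 → T_R = 0.582211·T_L.
ΣF_y = 0: T_L·sin71° + T_R·sin56° = 2.78.
Substitute: T_L·(0.945519 + 0.582211·0.829038) = 2.78 → T_L = 1.94651 ≈ 1.947 kN.
Then T_R = 0.582211 × 1.94651 = 1.133 kN.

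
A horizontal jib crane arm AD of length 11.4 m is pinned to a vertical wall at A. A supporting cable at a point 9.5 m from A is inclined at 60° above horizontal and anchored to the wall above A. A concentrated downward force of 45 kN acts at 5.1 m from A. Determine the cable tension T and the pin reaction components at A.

T = 27.90 kN, A_x = 13.95 kN, A_y = 20.84 kN

ΣM about A: T·sin60°·9.5 − 45·5.1 = 0 → T = 229.5/(9.5·0.866025) = 27.8951 ≈ 27.90 kN.
ΣF_x = 0: A_x − T·cos60° = 0 → A_x = 27.8951 × 0.5 = 13.95 kN.
ΣF_y = 0: A_y + T·sin60° − 45 = 0 → A_y = 45 − 27.8951 × 0.866025 = 20.84 kN.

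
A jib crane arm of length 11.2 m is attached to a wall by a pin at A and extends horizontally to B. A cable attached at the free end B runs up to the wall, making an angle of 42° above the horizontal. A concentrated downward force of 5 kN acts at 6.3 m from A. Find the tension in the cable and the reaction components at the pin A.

ΣM about A: T·sin42°·11.2 − 5·6.3 = 0 → T = 31.5/(11.2·0.669131) = 4.20321 ≈ 4.203 kN.
ΣF_x = 0: A_x − T·cos42° = 0 → A_x = 4.20321 × 0.743145 = 3.124 kN.
ΣF_y = 0: A_y + T·sin42° − 5 = 0 → A_y = 5 − 4.20321 × 0.669131 = 2.188 kN.

T = 4.203 kN, A_x = 3.124 kN, A_y = 2.188 kN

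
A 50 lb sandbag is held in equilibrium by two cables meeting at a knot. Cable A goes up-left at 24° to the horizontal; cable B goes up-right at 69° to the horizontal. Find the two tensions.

T_A = 17.94 lb, T_B = 45.74 lb

ΣF_x = 0: −T_A·cos24° + T_B·cos69° = 0 → T_B = 2.54918·T_A.
ΣF_y = 0: T_A·sin24° + T_B·sin69° = 50.
Substitute: T_A·(0.406737 + 2.54918·0.93358) = 50 → T_A = 17.943 ≈ 17.94 lb.
Then T_B = 2.54918 × 17.943 = 45.74 lb.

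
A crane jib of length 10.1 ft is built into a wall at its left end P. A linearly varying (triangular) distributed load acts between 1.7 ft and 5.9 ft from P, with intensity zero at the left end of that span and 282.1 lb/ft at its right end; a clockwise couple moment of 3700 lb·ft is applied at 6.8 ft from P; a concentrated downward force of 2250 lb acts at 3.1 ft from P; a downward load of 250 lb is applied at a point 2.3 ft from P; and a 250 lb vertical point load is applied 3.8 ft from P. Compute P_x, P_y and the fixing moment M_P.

P_x = 0, P_y = 3342 lb, M_P = 14870 lb·ft

Resultant of the triangular load: ½ × 282.1 × 4.2 = 592.41 lb, acting at 4.5 ft from P (one-third of the span from the peak).
ΣF_x = 0: P_x = 0.
ΣF_y = 0: P_y − ½·282.1·4.2 − 2250 − 250 − 250 = 0 → P_y = 3342 lb.
ΣM about P: M_P − (½·282.1·4.2)·4.5 − 3700 − 2250·3.1 − 250·2.3 − 250·3.8 = 0 → M_P = 14870 lb·ft.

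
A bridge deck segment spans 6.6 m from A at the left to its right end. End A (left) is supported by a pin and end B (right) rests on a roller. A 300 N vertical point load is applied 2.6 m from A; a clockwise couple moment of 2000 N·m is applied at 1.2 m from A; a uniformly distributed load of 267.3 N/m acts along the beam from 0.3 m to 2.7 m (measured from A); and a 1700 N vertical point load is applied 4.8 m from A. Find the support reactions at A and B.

Resultant of the distributed load: 267.3 × 2.4 = 641.52 N at 1.5 m from A.
ΣM about A: B_y·6.6 − 300·2.6 − 2000 − (267.3·2.4)·1.5 − 1700·4.8 = 0 → B_y = 11902.28/6.6 = 1803.38 ≈ 1803 N.
ΣF_y = 0: A_y + 1803.38 − 300 − 267.3·2.4 − 1700 = 0 → A_y = 838.1 N.
ΣF_x = 0: no horizontal applied forces, so A_x = 0.

A_x = 0, A_y = 838.1 N, B_y = 1803 N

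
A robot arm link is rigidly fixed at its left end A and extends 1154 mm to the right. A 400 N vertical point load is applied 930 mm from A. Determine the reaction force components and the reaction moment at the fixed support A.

A_x = 0, A_y = 400.0 N, M_A = 372000 N·mm

ΣF_x = 0: A_x = 0.
ΣF_y = 0: A_y − 400 = 0 → A_y = 400.0 N.
ΣM about A: M_A − 400·930 = 0 → M_A = 372000 N·mm.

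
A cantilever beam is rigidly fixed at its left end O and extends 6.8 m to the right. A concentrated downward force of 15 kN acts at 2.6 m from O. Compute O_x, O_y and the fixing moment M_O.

ΣF_x = 0: O_x = 0.
ΣF_y = 0: O_y − 15 = 0 → O_y = 15.00 kN.
ΣM about O: M_O − 15·2.6 = 0 → M_O = 39.00 kN·m.

O_x = 0, O_y = 15.00 kN, M_O = 39.00 kN·m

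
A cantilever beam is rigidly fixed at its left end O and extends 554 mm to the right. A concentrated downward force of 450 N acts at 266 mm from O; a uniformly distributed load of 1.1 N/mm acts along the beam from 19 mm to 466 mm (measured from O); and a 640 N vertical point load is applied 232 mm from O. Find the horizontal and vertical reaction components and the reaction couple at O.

Resultant of the distributed load: 1.1 × 447 = 491.7 N at 242.5 mm from O.
ΣF_x = 0: O_x = 0.
ΣF_y = 0: O_y − 450 − 1.1·447 − 640 = 0 → O_y = 1582 N.
ΣM about O: M_O − 450·266 − (1.1·447)·242.5 − 640·232 = 0 → M_O = 387400 N·mm.

O_x = 0, O_y = 1582 N, M_O = 387400 N·mm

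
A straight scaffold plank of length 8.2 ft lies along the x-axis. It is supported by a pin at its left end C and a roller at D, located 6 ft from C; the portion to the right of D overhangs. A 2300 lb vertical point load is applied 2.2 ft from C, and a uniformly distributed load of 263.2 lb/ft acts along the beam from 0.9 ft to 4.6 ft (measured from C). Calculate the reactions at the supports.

Resultant of the distributed load: 263.2 × 3.7 = 973.84 lb at 2.75 ft from C.
Taking moments about C: D_y·6 − 2300·2.2 − (263.2·3.7)·2.75 = 0 → D_y = 7738.06/6 = 1289.68 ≈ 1290 lb.
ΣF_y = 0: C_y + 1289.68 − 2300 − 263.2·3.7 = 0 → C_y = 1984 lb.
ΣF_x = 0: no horizontal applied forces, so C_x = 0.

C_x = 0, C_y = 1984 lb, D_y = 1290 lb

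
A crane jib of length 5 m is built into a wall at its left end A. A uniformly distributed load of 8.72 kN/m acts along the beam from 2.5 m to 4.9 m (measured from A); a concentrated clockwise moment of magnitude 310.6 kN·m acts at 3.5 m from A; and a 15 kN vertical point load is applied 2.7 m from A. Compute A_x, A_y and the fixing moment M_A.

A_x = 0, A_y = 35.93 kN, M_A = 428.5 kN·m

Resultant of the distributed load: 8.72 × 2.4 = 20.928 kN at 3.7 m from A.
ΣF_x = 0: A_x = 0.
ΣF_y = 0: A_y − 8.72·2.4 − 15 = 0 → A_y = 35.93 kN.
ΣM about A: M_A − (8.72·2.4)·3.7 − 310.6 − 15·2.7 = 0 → M_A = 428.5 kN·m.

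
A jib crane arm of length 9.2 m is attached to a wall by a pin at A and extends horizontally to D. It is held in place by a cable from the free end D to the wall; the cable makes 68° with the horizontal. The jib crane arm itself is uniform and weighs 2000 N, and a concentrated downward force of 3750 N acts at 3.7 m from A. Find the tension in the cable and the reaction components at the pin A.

T = 2705 N, A_x = 1013 N, A_y = 3242 N

ΣM about A: T·sin68°·9.2 − 2000·4.6 − 3750·3.7 = 0 → T = 23075/(9.2·0.927184) = 2705.13 ≈ 2705 N.
ΣF_x = 0: A_x − T·cos68° = 0 → A_x = 2705.13 × 0.374607 = 1013 N.
ΣF_y = 0: A_y + T·sin68° − 2000 − 3750 = 0 → A_y = 5750 − 2705.13 × 0.927184 = 3242 N.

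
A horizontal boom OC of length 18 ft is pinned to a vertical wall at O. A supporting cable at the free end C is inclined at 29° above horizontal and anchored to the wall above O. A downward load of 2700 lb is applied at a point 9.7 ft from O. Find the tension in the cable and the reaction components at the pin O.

T = 3001 lb, O_x = 2625 lb, O_y = 1245 lb

ΣM about O: T·sin29°·18 − 2700·9.7 = 0 → T = 26190/(18·0.48481) = 3001.18 ≈ 3001 lb.
ΣF_x = 0: O_x − T·cos29° = 0 → O_x = 3001.18 × 0.87462 = 2625 lb.
ΣF_y = 0: O_y + T·sin29° − 2700 = 0 → O_y = 2700 − 3001.18 × 0.48481 = 1245 lb.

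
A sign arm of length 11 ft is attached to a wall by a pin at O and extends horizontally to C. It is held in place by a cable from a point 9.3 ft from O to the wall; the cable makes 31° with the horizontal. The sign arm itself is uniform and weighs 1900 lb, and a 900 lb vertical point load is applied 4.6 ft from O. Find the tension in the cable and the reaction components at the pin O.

T = 3046 lb, O_x = 2611 lb, O_y = 1231 lb

ΣM about O: T·sin31°·9.3 − 1900·5.5 − 900·4.6 = 0 → T = 14590/(9.3·0.515038) = 3046.02 ≈ 3046 lb.
ΣF_x = 0: O_x − T·cos31° = 0 → O_x = 3046.02 × 0.857167 = 2611 lb.
ΣF_y = 0: O_y + T·sin31° − 1900 − 900 = 0 → O_y = 2800 − 3046.02 × 0.515038 = 1231 lb.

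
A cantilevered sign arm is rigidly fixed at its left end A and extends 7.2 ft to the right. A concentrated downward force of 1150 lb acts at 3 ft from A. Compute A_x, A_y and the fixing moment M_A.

A_x = 0, A_y = 1150 lb, M_A = 3450 lb·ft

ΣF_x = 0: A_x = 0.
ΣF_y = 0: A_y − 1150 = 0 → A_y = 1150 lb.
ΣM about A: M_A − 1150·3 = 0 → M_A = 3450 lb·ft.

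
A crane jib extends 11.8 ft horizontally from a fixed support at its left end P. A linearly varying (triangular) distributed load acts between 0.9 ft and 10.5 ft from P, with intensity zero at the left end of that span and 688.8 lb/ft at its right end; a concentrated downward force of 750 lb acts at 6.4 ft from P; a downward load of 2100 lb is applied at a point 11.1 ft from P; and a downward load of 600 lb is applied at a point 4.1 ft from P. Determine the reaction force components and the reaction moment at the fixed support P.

P_x = 0, P_y = 6756 lb, M_P = 54710 lb·ft

Resultant of the triangular load: ½ × 688.8 × 9.6 = 3306.24 lb, acting at 7.3 ft from P (one-third of the span from the peak).
ΣF_x = 0: P_x = 0.
ΣF_y = 0: P_y − ½·688.8·9.6 − 750 − 2100 − 600 = 0 → P_y = 6756 lb.
ΣM about P: M_P − (½·688.8·9.6)·7.3 − 750·6.4 − 2100·11.1 − 600·4.1 = 0 → M_P = 54710 lb·ft.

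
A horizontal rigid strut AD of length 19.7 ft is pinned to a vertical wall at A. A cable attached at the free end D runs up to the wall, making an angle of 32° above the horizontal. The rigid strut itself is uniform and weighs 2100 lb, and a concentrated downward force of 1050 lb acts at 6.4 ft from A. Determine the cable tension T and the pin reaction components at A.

ΣM about A: T·sin32°·19.7 − 2100·9.85 − 1050·6.4 = 0 → T = 27405/(19.7·0.529919) = 2625.15 ≈ 2625 lb.
ΣF_x = 0: A_x − T·cos32° = 0 → A_x = 2625.15 × 0.848048 = 2226 lb.
ΣF_y = 0: A_y + T·sin32° − 2100 − 1050 = 0 → A_y = 3150 − 2625.15 × 0.529919 = 1759 lb.

T = 2625 lb, A_x = 2226 lb, A_y = 1759 lb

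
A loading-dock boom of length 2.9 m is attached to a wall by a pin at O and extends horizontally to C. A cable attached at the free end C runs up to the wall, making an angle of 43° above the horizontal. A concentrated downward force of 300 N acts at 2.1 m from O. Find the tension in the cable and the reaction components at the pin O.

ΣM about O: T·sin43°·2.9 − 300·2.1 = 0 → T = 630/(2.9·0.681998) = 318.537 ≈ 318.5 N.
ΣF_x = 0: O_x − T·cos43° = 0 → O_x = 318.537 × 0.731354 = 233.0 N.
ΣF_y = 0: O_y + T·sin43° − 300 = 0 → O_y = 300 − 318.537 × 0.681998 = 82.76 N.

T = 318.5 N, O_x = 233.0 N, O_y = 82.76 N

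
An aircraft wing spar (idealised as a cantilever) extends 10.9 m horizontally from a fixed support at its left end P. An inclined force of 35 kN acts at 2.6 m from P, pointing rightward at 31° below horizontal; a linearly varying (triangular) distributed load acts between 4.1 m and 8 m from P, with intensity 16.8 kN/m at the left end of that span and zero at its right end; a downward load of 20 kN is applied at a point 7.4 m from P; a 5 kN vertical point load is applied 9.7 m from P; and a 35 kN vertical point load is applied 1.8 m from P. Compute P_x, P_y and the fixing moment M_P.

P_x = -30.00 kN, P_y = 110.8 kN, M_P = 483.3 kN·m

Resultant of the triangular load: ½ × 16.8 × 3.9 = 32.76 kN, acting at 5.4 m from P (one-third of the span from the peak).
ΣF_x = 0: P_x + 35·cos31° = 0 → P_x = -30.00 kN.
ΣF_y = 0: P_y − 35·sin31° − ½·16.8·3.9 − 20 − 5 − 35 = 0 → P_y = 110.8 kN.
ΣM about P: M_P − 35·sin31°·2.6 − (½·16.8·3.9)·5.4 − 20·7.4 − 5·9.7 − 35·1.8 = 0 → M_P = 483.3 kN·m.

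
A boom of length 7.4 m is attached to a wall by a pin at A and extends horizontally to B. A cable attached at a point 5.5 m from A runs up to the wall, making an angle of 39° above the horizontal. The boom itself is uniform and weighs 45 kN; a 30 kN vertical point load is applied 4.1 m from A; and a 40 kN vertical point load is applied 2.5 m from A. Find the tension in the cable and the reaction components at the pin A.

T = 112.5 kN, A_x = 87.45 kN, A_y = 44.18 kN

ΣM about A: T·sin39°·5.5 − 45·3.7 − 30·4.1 − 40·2.5 = 0 → T = 389.5/(5.5·0.62932) = 112.531 ≈ 112.5 kN.
ΣF_x = 0: A_x − T·cos39° = 0 → A_x = 112.531 × 0.777146 = 87.45 kN.
ΣF_y = 0: A_y + T·sin39° − 45 − 30 − 40 = 0 → A_y = 115 − 112.531 × 0.62932 = 44.18 kN.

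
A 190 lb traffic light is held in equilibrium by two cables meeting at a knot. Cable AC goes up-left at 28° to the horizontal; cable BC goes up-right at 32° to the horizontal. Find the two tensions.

T_AC = 186.1 lb, T_BC = 193.7 lb

ΣF_x = 0: −T_AC·cos28° + T_BC·cos32° = 0 → T_BC = 1.04115·T_AC.
ΣF_y = 0: T_AC·sin28° + T_BC·sin32° = 190.
Substitute: T_AC·(0.469472 + 1.04115·0.529919) = 190 → T_AC = 186.056 ≈ 186.1 lb.
Then T_BC = 1.04115 × 186.056 = 193.7 lb.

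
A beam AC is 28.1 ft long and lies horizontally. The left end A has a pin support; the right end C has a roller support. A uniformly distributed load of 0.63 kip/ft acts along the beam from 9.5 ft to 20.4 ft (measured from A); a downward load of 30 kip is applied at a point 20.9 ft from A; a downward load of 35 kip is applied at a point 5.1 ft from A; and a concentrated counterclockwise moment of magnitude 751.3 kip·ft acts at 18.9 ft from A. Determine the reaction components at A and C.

Resultant of the distributed load: 0.63 × 10.9 = 6.867 kip at 14.95 ft from A.
Moments about A: C_y·28.1 − (0.63·10.9)·14.95 − 30·20.9 − 35·5.1 + 751.3 = 0 → C_y = 156.86165/28.1 = 5.58227 ≈ 5.582 kip.
ΣF_y = 0: A_y + 5.58227 − 0.63·10.9 − 30 − 35 = 0 → A_y = 66.28 kip.
ΣF_x = 0: no horizontal applied forces, so A_x = 0.

A_x = 0, A_y = 66.28 kip, C_y = 5.582 kip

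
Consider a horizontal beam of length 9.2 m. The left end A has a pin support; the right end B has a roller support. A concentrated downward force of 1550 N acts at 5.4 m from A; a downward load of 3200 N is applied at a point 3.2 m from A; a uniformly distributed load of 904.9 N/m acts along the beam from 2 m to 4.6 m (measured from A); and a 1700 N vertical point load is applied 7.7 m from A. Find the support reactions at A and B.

A_x = 0, A_y = 4513 N, B_y = 4290 N

Resultant of the distributed load: 904.9 × 2.6 = 2352.74 N at 3.3 m from A.
Moments about A: B_y·9.2 − 1550·5.4 − 3200·3.2 − (904.9·2.6)·3.3 − 1700·7.7 = 0 → B_y = 39464.042/9.2 = 4289.57 ≈ 4290 N.
ΣF_y = 0: A_y + 4289.57 − 1550 − 3200 − 904.9·2.6 − 1700 = 0 → A_y = 4513 N.
ΣF_x = 0: no horizontal applied forces, so A_x = 0.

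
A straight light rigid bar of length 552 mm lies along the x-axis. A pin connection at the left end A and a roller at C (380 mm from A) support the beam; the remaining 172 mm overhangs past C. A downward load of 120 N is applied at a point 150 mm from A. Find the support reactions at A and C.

Moments about A: C_y·380 − 120·150 = 0 → C_y = 18000/380 = 47.3684 ≈ 47.37 N.
ΣF_y = 0: A_y + 47.3684 − 120 = 0 → A_y = 72.63 N.
ΣF_x = 0: no horizontal applied forces, so A_x = 0.

A_x = 0, A_y = 72.63 N, C_y = 47.37 N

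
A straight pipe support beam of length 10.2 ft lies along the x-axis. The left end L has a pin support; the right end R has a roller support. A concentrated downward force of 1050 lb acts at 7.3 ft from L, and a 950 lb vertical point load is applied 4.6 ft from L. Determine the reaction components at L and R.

L_x = 0, L_y = 820.1 lb, R_y = 1180 lb

Moments about L: R_y·10.2 − 1050·7.3 − 950·4.6 = 0 → R_y = 12035/10.2 = 1179.9 ≈ 1180 lb.
ΣF_y = 0: L_y + 1179.9 − 1050 − 950 = 0 → L_y = 820.1 lb.
ΣF_x = 0: no horizontal applied forces, so L_x = 0.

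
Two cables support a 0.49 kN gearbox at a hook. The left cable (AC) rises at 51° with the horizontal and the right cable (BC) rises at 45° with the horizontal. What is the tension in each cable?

T_AC = 0.3484 kN, T_BC = 0.3101 kN

ΣF_x = 0: −T_AC·cos51° + T_BC·cos45° = 0 → T_BC = 0.889993·T_AC.
ΣF_y = 0: T_AC·sin51° + T_BC·sin45° = 0.49.
Substitute: T_AC·(0.777146 + 0.889993·0.707107) = 0.49 → T_AC = 0.348391 ≈ 0.3484 kN.
Then T_BC = 0.889993 × 0.348391 = 0.3101 kN.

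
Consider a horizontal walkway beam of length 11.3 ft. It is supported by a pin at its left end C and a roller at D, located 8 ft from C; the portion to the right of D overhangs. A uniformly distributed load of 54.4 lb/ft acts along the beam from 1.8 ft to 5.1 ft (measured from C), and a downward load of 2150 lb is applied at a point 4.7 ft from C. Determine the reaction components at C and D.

Resultant of the distributed load: 54.4 × 3.3 = 179.52 lb at 3.45 ft from C.
Taking moments about C: D_y·8 − (54.4·3.3)·3.45 − 2150·4.7 = 0 → D_y = 10724.344/8 = 1340.54 ≈ 1341 lb.
ΣF_y = 0: C_y + 1340.54 − 54.4·3.3 − 2150 = 0 → C_y = 989.0 lb.
ΣF_x = 0: no horizontal applied forces, so C_x = 0.

C_x = 0, C_y = 989.0 lb, D_y = 1341 lb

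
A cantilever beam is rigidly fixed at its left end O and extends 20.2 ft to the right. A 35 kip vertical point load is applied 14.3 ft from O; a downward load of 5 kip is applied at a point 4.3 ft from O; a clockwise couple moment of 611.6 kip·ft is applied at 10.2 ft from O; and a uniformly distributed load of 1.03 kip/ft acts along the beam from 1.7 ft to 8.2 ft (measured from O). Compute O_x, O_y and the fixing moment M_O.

O_x = 0, O_y = 46.70 kip, M_O = 1167 kip·ft

Resultant of the distributed load: 1.03 × 6.5 = 6.695 kip at 4.95 ft from O.
ΣF_x = 0: O_x = 0.
ΣF_y = 0: O_y − 35 − 5 − 1.03·6.5 = 0 → O_y = 46.70 kip.
ΣM about O: M_O − 35·14.3 − 5·4.3 − 611.6 − (1.03·6.5)·4.95 = 0 → M_O = 1167 kip·ft.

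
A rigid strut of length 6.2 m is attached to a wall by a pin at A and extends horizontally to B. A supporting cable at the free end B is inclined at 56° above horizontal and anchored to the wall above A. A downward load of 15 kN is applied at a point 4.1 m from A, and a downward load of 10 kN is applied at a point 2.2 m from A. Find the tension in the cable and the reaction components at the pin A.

ΣM about A: T·sin56°·6.2 − 15·4.1 − 10·2.2 = 0 → T = 83.5/(6.2·0.829038) = 16.245 ≈ 16.25 kN.
ΣF_x = 0: A_x − T·cos56° = 0 → A_x = 16.245 × 0.559193 = 9.084 kN.
ΣF_y = 0: A_y + T·sin56° − 15 − 10 = 0 → A_y = 25 − 16.245 × 0.829038 = 11.53 kN.

T = 16.25 kN, A_x = 9.084 kN, A_y = 11.53 kN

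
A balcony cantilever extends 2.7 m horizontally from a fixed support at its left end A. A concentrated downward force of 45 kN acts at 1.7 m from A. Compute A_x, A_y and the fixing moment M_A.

A_x = 0, A_y = 45.00 kN, M_A = 76.50 kN·m

ΣF_x = 0: A_x = 0.
ΣF_y = 0: A_y − 45 = 0 → A_y = 45.00 kN.
ΣM about A: M_A − 45·1.7 = 0 → M_A = 76.50 kN·m.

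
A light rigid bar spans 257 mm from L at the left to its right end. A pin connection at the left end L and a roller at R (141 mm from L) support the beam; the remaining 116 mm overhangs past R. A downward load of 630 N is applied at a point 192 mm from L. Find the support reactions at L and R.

L_x = 0, L_y = -227.9 N, R_y = 857.9 N

ΣM about L: R_y·141 − 630·192 = 0 → R_y = 120960/141 = 857.872 ≈ 857.9 N.
ΣF_y = 0: L_y + 857.872 − 630 = 0 → L_y = -227.9 N.
ΣF_x = 0: no horizontal applied forces, so L_x = 0.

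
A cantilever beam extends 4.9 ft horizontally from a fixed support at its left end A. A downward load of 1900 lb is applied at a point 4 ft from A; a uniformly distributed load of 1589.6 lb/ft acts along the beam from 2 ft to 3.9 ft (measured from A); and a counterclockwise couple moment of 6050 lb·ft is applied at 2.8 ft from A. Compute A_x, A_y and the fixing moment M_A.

A_x = 0, A_y = 4920 lb, M_A = 10460 lb·ft

Resultant of the distributed load: 1589.6 × 1.9 = 3020.24 lb at 2.95 ft from A.
ΣF_x = 0: A_x = 0.
ΣF_y = 0: A_y − 1900 − 1589.6·1.9 = 0 → A_y = 4920 lb.
ΣM about A: M_A − 1900·4 − (1589.6·1.9)·2.95 + 6050 = 0 → M_A = 10460 lb·ft.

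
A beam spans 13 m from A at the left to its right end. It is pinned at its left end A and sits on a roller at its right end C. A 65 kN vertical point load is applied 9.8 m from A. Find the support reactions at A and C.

Moments about A: C_y·13 − 65·9.8 = 0 → C_y = 637/13 = 49.00 kN.
ΣF_y = 0: A_y + 49 − 65 = 0 → A_y = 16.00 kN.
ΣF_x = 0: no horizontal applied forces, so A_x = 0.

A_x = 0, A_y = 16.00 kN, C_y = 49.00 kN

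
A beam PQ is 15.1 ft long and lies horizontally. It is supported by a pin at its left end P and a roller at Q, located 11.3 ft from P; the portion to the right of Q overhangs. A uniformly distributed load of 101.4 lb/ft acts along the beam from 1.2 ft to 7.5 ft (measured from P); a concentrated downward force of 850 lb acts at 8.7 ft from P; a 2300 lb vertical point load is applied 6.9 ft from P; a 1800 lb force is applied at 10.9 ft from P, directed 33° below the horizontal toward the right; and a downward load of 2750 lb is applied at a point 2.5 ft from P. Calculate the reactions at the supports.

Resultant of the distributed load: 101.4 × 6.3 = 638.82 lb at 4.35 ft from P.
Taking moments about P: Q_y·11.3 − (101.4·6.3)·4.35 − 850·8.7 − 2300·6.9 − 1800·sin33°·10.9 − 2750·2.5 = 0 → Q_y = 43604.7/11.3 = 3858.82 ≈ 3859 lb.
ΣF_y = 0: P_y + 3858.82 − 101.4·6.3 − 850 − 2300 − 1800·sin33° − 2750 = 0 → P_y = 3660 lb.
ΣF_x = 0: P_x + 1800·cos33° = 0 → P_x = -1510 lb.

P_x = -1510 lb, P_y = 3660 lb, Q_y = 3859 lb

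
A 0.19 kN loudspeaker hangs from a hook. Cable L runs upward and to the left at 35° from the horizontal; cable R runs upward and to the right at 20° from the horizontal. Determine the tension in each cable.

ΣF_x = 0: −T_L·cos35° + T_R·cos20° = 0 → T_R = 0.871723·T_L.
ΣF_y = 0: T_L·sin35° + T_R·sin20° = 0.19.
Substitute: T_L·(0.573576 + 0.871723·0.34202) = 0.19 → T_L = 0.217959 ≈ 0.2180 kN.
Then T_R = 0.871723 × 0.217959 = 0.1900 kN.

T_L = 0.2180 kN, T_R = 0.1900 kN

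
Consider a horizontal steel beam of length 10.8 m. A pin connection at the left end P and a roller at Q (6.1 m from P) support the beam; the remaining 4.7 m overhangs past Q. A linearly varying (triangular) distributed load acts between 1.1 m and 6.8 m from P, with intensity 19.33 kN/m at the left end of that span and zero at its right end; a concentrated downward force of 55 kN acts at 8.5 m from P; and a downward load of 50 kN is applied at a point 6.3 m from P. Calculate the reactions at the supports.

P_x = 0, P_y = 4.718 kN, Q_y = 155.4 kN

Resultant of the triangular load: ½ × 19.33 × 5.7 = 55.0905 kN, acting at 3 m from P (one-third of the span from the peak).
ΣM about P: Q_y·6.1 − (½·19.33·5.7)·3 − 55·8.5 − 50·6.3 = 0 → Q_y = 947.7715/6.1 = 155.372 ≈ 155.4 kN.
ΣF_y = 0: P_y + 155.372 − ½·19.33·5.7 − 55 − 50 = 0 → P_y = 4.718 kN.
ΣF_x = 0: no horizontal applied forces, so P_x = 0.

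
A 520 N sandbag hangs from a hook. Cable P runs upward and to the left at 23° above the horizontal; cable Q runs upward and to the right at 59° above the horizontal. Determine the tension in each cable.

T_P = 270.5 N, T_Q = 483.4 N

ΣF_x = 0: −T_P·cos23° + T_Q·cos59° = 0 → T_Q = 1.78726·T_P.
ΣF_y = 0: T_P·sin23° + T_Q·sin59° = 520.
Substitute: T_P·(0.390731 + 1.78726·0.857167) = 520 → T_P = 270.451 ≈ 270.5 N.
Then T_Q = 1.78726 × 270.451 = 483.4 N.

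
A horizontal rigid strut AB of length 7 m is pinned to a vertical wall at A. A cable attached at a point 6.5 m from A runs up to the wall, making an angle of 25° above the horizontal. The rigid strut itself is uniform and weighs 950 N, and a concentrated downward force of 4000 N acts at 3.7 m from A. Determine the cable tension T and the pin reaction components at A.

ΣM about A: T·sin25°·6.5 − 950·3.5 − 4000·3.7 = 0 → T = 18125/(6.5·0.422618) = 6598.07 ≈ 6598 N.
ΣF_x = 0: A_x − T·cos25° = 0 → A_x = 6598.07 × 0.906308 = 5980 N.
ΣF_y = 0: A_y + T·sin25° − 950 − 4000 = 0 → A_y = 4950 − 6598.07 × 0.422618 = 2162 N.

T = 6598 N, A_x = 5980 N, A_y = 2162 N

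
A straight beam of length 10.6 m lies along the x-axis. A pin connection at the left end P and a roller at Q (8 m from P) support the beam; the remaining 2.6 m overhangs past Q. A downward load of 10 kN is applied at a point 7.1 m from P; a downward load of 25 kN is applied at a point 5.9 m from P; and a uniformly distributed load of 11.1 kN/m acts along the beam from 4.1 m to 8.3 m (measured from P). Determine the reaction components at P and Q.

Resultant of the distributed load: 11.1 × 4.2 = 46.62 kN at 6.2 m from P.
Taking moments about P: Q_y·8 − 10·7.1 − 25·5.9 − (11.1·4.2)·6.2 = 0 → Q_y = 507.544/8 = 63.443 ≈ 63.44 kN.
ΣF_y = 0: P_y + 63.443 − 10 − 25 − 11.1·4.2 = 0 → P_y = 18.18 kN.
ΣF_x = 0: no horizontal applied forces, so P_x = 0.

P_x = 0, P_y = 18.18 kN, Q_y = 63.44 kN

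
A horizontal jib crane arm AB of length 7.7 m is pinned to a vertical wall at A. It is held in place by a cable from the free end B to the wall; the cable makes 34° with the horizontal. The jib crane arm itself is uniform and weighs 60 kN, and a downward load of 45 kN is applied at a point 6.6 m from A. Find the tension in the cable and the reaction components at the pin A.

T = 122.6 kN, A_x = 101.7 kN, A_y = 36.43 kN

ΣM about A: T·sin34°·7.7 − 60·3.85 − 45·6.6 = 0 → T = 528/(7.7·0.559193) = 122.626 ≈ 122.6 kN.
ΣF_x = 0: A_x − T·cos34° = 0 → A_x = 122.626 × 0.829038 = 101.7 kN.
ΣF_y = 0: A_y + T·sin34° − 60 − 45 = 0 → A_y = 105 − 122.626 × 0.559193 = 36.43 kN.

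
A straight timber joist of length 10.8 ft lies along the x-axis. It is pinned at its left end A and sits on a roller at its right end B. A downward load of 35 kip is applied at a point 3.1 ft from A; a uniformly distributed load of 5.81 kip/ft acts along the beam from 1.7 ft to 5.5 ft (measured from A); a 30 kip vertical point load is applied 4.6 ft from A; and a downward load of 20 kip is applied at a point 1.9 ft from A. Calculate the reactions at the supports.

Resultant of the distributed load: 5.81 × 3.8 = 22.078 kip at 3.6 ft from A.
ΣM about A: B_y·10.8 − 35·3.1 − (5.81·3.8)·3.6 − 30·4.6 − 20·1.9 = 0 → B_y = 363.9808/10.8 = 33.7019 ≈ 33.70 kip.
ΣF_y = 0: A_y + 33.7019 − 35 − 5.81·3.8 − 30 − 20 = 0 → A_y = 73.38 kip.
ΣF_x = 0: no horizontal applied forces, so A_x = 0.

A_x = 0, A_y = 73.38 kip, B_y = 33.70 kip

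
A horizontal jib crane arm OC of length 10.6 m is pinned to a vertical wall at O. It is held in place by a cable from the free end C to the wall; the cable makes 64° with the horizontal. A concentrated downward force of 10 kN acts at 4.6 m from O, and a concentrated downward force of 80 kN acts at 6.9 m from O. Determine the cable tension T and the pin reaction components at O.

ΣM about O: T·sin64°·10.6 − 10·4.6 − 80·6.9 = 0 → T = 598/(10.6·0.898794) = 62.7675 ≈ 62.77 kN.
ΣF_x = 0: O_x − T·cos64° = 0 → O_x = 62.7675 × 0.438371 = 27.52 kN.
ΣF_y = 0: O_y + T·sin64° − 10 − 80 = 0 → O_y = 90 − 62.7675 × 0.898794 = 33.58 kN.

T = 62.77 kN, O_x = 27.52 kN, O_y = 33.58 kN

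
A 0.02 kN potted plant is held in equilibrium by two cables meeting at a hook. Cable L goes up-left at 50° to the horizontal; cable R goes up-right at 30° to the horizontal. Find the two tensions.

ΣF_x = 0: −T_L·cos50° + T_R·cos30° = 0 → T_R = 0.742227·T_L.
ΣF_y = 0: T_L·sin50° + T_R·sin30° = 0.02.
Substitute: T_L·(0.766044 + 0.742227·0.5) = 0.02 → T_L = 0.0175877 ≈ 0.01759 kN.
Then T_R = 0.742227 × 0.0175877 = 0.01305 kN.

T_L = 0.01759 kN, T_R = 0.01305 kN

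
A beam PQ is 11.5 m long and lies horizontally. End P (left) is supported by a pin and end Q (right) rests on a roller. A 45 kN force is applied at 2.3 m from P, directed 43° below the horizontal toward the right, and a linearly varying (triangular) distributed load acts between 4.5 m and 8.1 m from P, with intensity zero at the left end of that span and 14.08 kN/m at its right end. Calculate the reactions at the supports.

Resultant of the triangular load: ½ × 14.08 × 3.6 = 25.344 kN, acting at 6.9 m from P (one-third of the span from the peak).
Taking moments about P: Q_y·11.5 − 45·sin43°·2.3 − (½·14.08·3.6)·6.9 = 0 → Q_y = 245.46/11.5 = 21.3443 ≈ 21.34 kN.
ΣF_y = 0: P_y + 21.3443 − 45·sin43° − ½·14.08·3.6 = 0 → P_y = 34.69 kN.
ΣF_x = 0: P_x + 45·cos43° = 0 → P_x = -32.91 kN.

P_x = -32.91 kN, P_y = 34.69 kN, Q_y = 21.34 kN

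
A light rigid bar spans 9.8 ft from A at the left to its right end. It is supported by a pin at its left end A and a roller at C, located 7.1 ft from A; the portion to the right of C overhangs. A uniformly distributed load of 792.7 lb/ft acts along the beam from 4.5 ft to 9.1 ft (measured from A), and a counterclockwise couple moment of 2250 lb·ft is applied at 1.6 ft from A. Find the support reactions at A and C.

A_x = 0, A_y = 471.0 lb, C_y = 3175 lb

Resultant of the distributed load: 792.7 × 4.6 = 3646.42 lb at 6.8 ft from A.
Moments about A: C_y·7.1 − (792.7·4.6)·6.8 + 2250 = 0 → C_y = 22545.656/7.1 = 3175.44 ≈ 3175 lb.
ΣF_y = 0: A_y + 3175.44 − 792.7·4.6 = 0 → A_y = 471.0 lb.
ΣF_x = 0: no horizontal applied forces, so A_x = 0.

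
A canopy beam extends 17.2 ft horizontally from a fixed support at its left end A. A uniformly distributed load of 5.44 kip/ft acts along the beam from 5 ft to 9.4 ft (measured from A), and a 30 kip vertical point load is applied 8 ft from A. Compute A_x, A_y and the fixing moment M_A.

A_x = 0, A_y = 53.94 kip, M_A = 412.3 kip·ft

Resultant of the distributed load: 5.44 × 4.4 = 23.936 kip at 7.2 ft from A.
ΣF_x = 0: A_x = 0.
ΣF_y = 0: A_y − 5.44·4.4 − 30 = 0 → A_y = 53.94 kip.
ΣM about A: M_A − (5.44·4.4)·7.2 − 30·8 = 0 → M_A = 412.3 kip·ft.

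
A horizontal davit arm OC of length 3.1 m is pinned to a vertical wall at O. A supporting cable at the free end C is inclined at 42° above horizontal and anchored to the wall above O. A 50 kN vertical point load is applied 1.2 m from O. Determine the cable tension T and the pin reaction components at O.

ΣM about O: T·sin42°·3.1 − 50·1.2 = 0 → T = 60/(3.1·0.669131) = 28.9253 ≈ 28.93 kN.
ΣF_x = 0: O_x − T·cos42° = 0 → O_x = 28.9253 × 0.743145 = 21.50 kN.
ΣF_y = 0: O_y + T·sin42° − 50 = 0 → O_y = 50 − 28.9253 × 0.669131 = 30.65 kN.

T = 28.93 kN, O_x = 21.50 kN, O_y = 30.65 kN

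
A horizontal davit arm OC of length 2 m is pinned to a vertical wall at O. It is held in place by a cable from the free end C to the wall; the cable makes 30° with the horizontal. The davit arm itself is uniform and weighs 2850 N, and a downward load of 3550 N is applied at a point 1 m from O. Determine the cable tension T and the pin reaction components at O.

ΣM about O: T·sin30°·2 − 2850·1 − 3550·1 = 0 → T = 6400/(2·0.5) = 6400 N.
ΣF_x = 0: O_x − T·cos30° = 0 → O_x = 6400 × 0.866025 = 5543 N.
ΣF_y = 0: O_y + T·sin30° − 2850 − 3550 = 0 → O_y = 6400 − 6400 × 0.5 = 3200 N.

T = 6400 N, O_x = 5543 N, O_y = 3200 N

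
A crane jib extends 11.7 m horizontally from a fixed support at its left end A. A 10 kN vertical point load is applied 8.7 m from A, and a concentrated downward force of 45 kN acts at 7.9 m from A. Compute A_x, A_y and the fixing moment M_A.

ΣF_x = 0: A_x = 0.
ΣF_y = 0: A_y − 10 − 45 = 0 → A_y = 55.00 kN.
ΣM about A: M_A − 10·8.7 − 45·7.9 = 0 → M_A = 442.5 kN·m.

A_x = 0, A_y = 55.00 kN, M_A = 442.5 kN·m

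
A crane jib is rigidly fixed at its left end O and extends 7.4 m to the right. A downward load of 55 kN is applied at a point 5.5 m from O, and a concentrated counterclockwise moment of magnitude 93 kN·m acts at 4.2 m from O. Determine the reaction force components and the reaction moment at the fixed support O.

ΣF_x = 0: O_x = 0.
ΣF_y = 0: O_y − 55 = 0 → O_y = 55.00 kN.
ΣM about O: M_O − 55·5.5 + 93 = 0 → M_O = 209.5 kN·m.

O_x = 0, O_y = 55.00 kN, M_O = 209.5 kN·m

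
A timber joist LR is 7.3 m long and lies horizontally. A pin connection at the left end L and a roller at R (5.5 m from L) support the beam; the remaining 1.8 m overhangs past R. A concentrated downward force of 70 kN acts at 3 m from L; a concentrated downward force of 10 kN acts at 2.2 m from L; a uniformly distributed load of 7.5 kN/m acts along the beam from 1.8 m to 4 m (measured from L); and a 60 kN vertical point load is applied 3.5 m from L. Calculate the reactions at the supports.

Resultant of the distributed load: 7.5 × 2.2 = 16.5 kN at 2.9 m from L.
Taking moments about L: R_y·5.5 − 70·3 − 10·2.2 − (7.5·2.2)·2.9 − 60·3.5 = 0 → R_y = 489.85/5.5 = 89.0636 ≈ 89.06 kN.
ΣF_y = 0: L_y + 89.0636 − 70 − 10 − 7.5·2.2 − 60 = 0 → L_y = 67.44 kN.
ΣF_x = 0: no horizontal applied forces, so L_x = 0.

L_x = 0, L_y = 67.44 kN, R_y = 89.06 kN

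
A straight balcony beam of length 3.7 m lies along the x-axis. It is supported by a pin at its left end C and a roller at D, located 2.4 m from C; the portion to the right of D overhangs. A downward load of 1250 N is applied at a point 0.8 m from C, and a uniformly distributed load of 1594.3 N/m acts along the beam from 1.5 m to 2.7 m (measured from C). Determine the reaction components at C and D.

C_x = 0, C_y = 1072 N, D_y = 2091 N

Resultant of the distributed load: 1594.3 × 1.2 = 1913.16 N at 2.1 m from C.
ΣM about C: D_y·2.4 − 1250·0.8 − (1594.3·1.2)·2.1 = 0 → D_y = 5017.636/2.4 = 2090.68 ≈ 2091 N.
ΣF_y = 0: C_y + 2090.68 − 1250 − 1594.3·1.2 = 0 → C_y = 1072 N.
ΣF_x = 0: no horizontal applied forces, so C_x = 0.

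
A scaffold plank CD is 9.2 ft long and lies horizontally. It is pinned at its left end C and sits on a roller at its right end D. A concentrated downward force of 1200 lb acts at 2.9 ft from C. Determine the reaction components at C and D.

C_x = 0, C_y = 821.7 lb, D_y = 378.3 lb

Taking moments about C: D_y·9.2 − 1200·2.9 = 0 → D_y = 3480/9.2 = 378.261 ≈ 378.3 lb.
ΣF_y = 0: C_y + 378.261 − 1200 = 0 → C_y = 821.7 lb.
ΣF_x = 0: no horizontal applied forces, so C_x = 0.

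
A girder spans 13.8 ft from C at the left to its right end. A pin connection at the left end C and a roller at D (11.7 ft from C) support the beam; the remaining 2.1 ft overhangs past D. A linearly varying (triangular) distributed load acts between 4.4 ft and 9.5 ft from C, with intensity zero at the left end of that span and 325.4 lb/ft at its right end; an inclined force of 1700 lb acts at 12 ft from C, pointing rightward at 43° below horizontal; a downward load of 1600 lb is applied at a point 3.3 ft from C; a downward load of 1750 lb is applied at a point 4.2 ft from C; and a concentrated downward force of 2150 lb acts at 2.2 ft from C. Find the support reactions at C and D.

C_x = -1243 lb, C_y = 4263 lb, D_y = 3226 lb

Resultant of the triangular load: ½ × 325.4 × 5.1 = 829.77 lb, acting at 7.8 ft from C (one-third of the span from the peak).
ΣM about C: D_y·11.7 − (½·325.4·5.1)·7.8 − 1700·sin43°·12 − 1600·3.3 − 1750·4.2 − 2150·2.2 = 0 → D_y = 37745/11.7 = 3226.07 ≈ 3226 lb.
ΣF_y = 0: C_y + 3226.07 − ½·325.4·5.1 − 1700·sin43° − 1600 − 1750 − 2150 = 0 → C_y = 4263 lb.
ΣF_x = 0: C_x + 1700·cos43° = 0 → C_x = -1243 lb.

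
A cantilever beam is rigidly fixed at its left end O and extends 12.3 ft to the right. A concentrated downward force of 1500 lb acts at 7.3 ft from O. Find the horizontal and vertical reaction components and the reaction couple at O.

O_x = 0, O_y = 1500 lb, M_O = 10950 lb·ft

ΣF_x = 0: O_x = 0.
ΣF_y = 0: O_y − 1500 = 0 → O_y = 1500 lb.
ΣM about O: M_O − 1500·7.3 = 0 → M_O = 10950 lb·ft.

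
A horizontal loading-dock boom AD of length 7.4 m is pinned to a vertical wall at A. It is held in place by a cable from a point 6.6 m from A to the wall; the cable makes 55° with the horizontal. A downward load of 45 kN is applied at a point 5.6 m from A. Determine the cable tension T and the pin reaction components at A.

ΣM about A: T·sin55°·6.6 − 45·5.6 = 0 → T = 252/(6.6·0.819152) = 46.6114 ≈ 46.61 kN.
ΣF_x = 0: A_x − T·cos55° = 0 → A_x = 46.6114 × 0.573576 = 26.74 kN.
ΣF_y = 0: A_y + T·sin55° − 45 = 0 → A_y = 45 − 46.6114 × 0.819152 = 6.818 kN.

T = 46.61 kN, A_x = 26.74 kN, A_y = 6.818 kN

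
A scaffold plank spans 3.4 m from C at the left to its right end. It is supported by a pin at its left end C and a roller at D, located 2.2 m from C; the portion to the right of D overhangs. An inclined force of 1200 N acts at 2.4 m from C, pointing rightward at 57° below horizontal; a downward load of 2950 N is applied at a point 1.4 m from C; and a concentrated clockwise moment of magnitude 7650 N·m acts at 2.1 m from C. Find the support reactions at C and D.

Taking moments about C: D_y·2.2 − 1200·sin57°·2.4 − 2950·1.4 − 7650 = 0 → D_y = 14195.4/2.2 = 6452.45 ≈ 6452 N.
ΣF_y = 0: C_y + 6452.45 − 1200·sin57° − 2950 = 0 → C_y = -2496 N.
ΣF_x = 0: C_x + 1200·cos57° = 0 → C_x = -653.6 N.

C_x = -653.6 N, C_y = -2496 N, D_y = 6452 N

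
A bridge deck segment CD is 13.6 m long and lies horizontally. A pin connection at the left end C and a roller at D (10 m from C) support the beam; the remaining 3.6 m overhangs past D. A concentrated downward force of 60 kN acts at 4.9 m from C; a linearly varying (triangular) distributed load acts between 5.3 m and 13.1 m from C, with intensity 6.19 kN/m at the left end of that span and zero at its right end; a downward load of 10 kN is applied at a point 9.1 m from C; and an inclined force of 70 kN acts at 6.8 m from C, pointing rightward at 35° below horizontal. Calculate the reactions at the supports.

Resultant of the triangular load: ½ × 6.19 × 7.8 = 24.141 kN, acting at 7.9 m from C (one-third of the span from the peak).
Taking moments about C: D_y·10 − 60·4.9 − (½·6.19·7.8)·7.9 − 10·9.1 − 70·sin35°·6.8 = 0 → D_y = 848.736/10 = 84.8736 ≈ 84.87 kN.
ΣF_y = 0: C_y + 84.8736 − 60 − ½·6.19·7.8 − 10 − 70·sin35° = 0 → C_y = 49.42 kN.
ΣF_x = 0: C_x + 70·cos35° = 0 → C_x = -57.34 kN.

C_x = -57.34 kN, C_y = 49.42 kN, D_y = 84.87 kN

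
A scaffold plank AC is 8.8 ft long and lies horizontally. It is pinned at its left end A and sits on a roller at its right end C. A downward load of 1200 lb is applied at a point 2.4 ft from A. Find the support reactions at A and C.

Moments about A: C_y·8.8 − 1200·2.4 = 0 → C_y = 2880/8.8 = 327.273 ≈ 327.3 lb.
ΣF_y = 0: A_y + 327.273 − 1200 = 0 → A_y = 872.7 lb.
ΣF_x = 0: no horizontal applied forces, so A_x = 0.

A_x = 0, A_y = 872.7 lb, C_y = 327.3 lb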